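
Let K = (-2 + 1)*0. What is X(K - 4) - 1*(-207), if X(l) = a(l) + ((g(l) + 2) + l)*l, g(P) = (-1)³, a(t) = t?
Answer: 215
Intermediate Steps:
K = 0 (K = -1*0 = 0)
g(P) = -1
X(l) = l + l*(1 + l) (X(l) = l + ((-1 + 2) + l)*l = l + (1 + l)*l = l + l*(1 + l))
X(K - 4) - 1*(-207) = (0 - 4)*(2 + (0 - 4)) - 1*(-207) = -4*(2 - 4) + 207 = -4*(-2) + 207 = 8 + 207 = 215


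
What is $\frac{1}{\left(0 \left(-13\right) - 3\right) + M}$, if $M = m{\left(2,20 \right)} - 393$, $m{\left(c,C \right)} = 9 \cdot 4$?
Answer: $- \frac{1}{360} \approx -0.0027778$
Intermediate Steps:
$m{\left(c,C \right)} = 36$
$M = -357$ ($M = 36 - 393 = -357$)
$\frac{1}{\left(0 \left(-13\right) - 3\right) + M} = \frac{1}{\left(0 \left(-13\right) - 3\right) - 357} = \frac{1}{\left(0 - 3\right) - 357} = \frac{1}{-3 - 357} = \frac{1}{-360} = - \frac{1}{360}$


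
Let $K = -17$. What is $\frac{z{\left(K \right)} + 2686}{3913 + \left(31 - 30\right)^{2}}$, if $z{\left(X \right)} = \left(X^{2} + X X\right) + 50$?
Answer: $\frac{1657}{1957} \approx 0.8467$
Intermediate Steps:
$z{\left(X \right)} = 50 + 2 X^{2}$ ($z{\left(X \right)} = \left(X^{2} + X^{2}\right) + 50 = 2 X^{2} + 50 = 50 + 2 X^{2}$)
$\frac{z{\left(K \right)} + 2686}{3913 + \left(31 - 30\right)^{2}} = \frac{\left(50 + 2 \left(-17\right)^{2}\right) + 2686}{3913 + \left(31 - 30\right)^{2}} = \frac{\left(50 + 2 \cdot 289\right) + 2686}{3913 + 1^{2}} = \frac{\left(50 + 578\right) + 2686}{3913 + 1} = \frac{628 + 2686}{3914} = 3314 \cdot \frac{1}{3914} = \frac{1657}{1957}$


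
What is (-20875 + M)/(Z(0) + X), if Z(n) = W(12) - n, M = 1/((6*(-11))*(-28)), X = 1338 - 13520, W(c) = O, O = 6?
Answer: 38576999/22501248 ≈ 1.7144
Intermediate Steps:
W(c) = 6
X = -12182
M = 1/1848 (M = 1/(-66*(-28)) = 1/1848 ≈ 0.00054113)
Z(n) = 6 - n
(-20875 + M)/(Z(0) + X) = (-20875 + 1/1848)/((6 - 1*0) - 12182) = -38576999/(1848*((6 + 0) - 12182)) = -38576999/(1848*(6 - 12182)) = -38576999/1848/(-12176) = -38576999/1848*(-1/12176) = 38576999/22501248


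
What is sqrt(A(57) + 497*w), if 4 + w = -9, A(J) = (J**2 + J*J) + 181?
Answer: sqrt(218) ≈ 14.765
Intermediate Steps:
A(J) = 181 + 2*J**2 (A(J) = (J**2 + J**2) + 181 = 2*J**2 + 181 = 181 + 2*J**2)
w = -13 (w = -4 - 9 = -13)
sqrt(A(57) + 497*w) = sqrt((181 + 2*57**2) + 497*(-13)) = sqrt((181 + 2*3249) - 6461) = sqrt((181 + 6498) - 6461) = sqrt(6679 - 6461) = sqrt(218)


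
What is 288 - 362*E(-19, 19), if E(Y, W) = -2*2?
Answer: 1736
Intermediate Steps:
E(Y, W) = -4
288 - 362*E(-19, 19) = 288 - 362*(-4) = 288 + 1448 = 1736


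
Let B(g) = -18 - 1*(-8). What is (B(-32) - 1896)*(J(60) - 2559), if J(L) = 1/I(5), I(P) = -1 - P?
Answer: 14633315/3 ≈ 4.8778e+6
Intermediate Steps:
J(L) = -⅙ (J(L) = 1/(-1 - 1*5) = 1/(-1 - 5) = 1/(-6) = -⅙)
B(g) = -10 (B(g) = -18 + 8 = -10)
(B(-32) - 1896)*(J(60) - 2559) = (-10 - 1896)*(-⅙ - 2559) = -1906*(-15355/6) = 14633315/3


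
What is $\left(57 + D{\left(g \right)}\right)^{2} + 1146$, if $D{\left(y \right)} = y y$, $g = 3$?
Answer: $5502$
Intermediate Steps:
$D{\left(y \right)} = y^{2}$
$\left(57 + D{\left(g \right)}\right)^{2} + 1146 = \left(57 + 3^{2}\right)^{2} + 1146 = \left(57 + 9\right)^{2} + 1146 = 66^{2} + 1146 = 4356 + 1146 = 5502$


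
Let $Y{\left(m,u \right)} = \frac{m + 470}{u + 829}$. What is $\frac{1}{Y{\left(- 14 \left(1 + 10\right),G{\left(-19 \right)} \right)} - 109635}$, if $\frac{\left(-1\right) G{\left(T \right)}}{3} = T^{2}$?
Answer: $- \frac{127}{13923803} \approx -9.1211 \cdot 10^{-6}$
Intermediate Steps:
$G{\left(T \right)} = - 3 T^{2}$
$Y{\left(m,u \right)} = \frac{470 + m}{829 + u}$
$\frac{1}{Y{\left(- 14 \left(1 + 10\right),G{\left(-19 \right)} \right)} - 109635} = \frac{1}{\frac{470 - 14 \left(1 + 10\right)}{829 - 3 \left(-19\right)^{2}} - 109635} = \frac{1}{\frac{470 - 154}{829 - 1083} - 109635} = \frac{1}{\frac{1}{-254} \cdot 316 - 109635} = \frac{1}{\left(- \frac{1}{254}\right) 316 - 109635} = \frac{1}{- \frac{158}{127} - 109635} = \frac{1}{- \frac{13923803}{127}} = - \frac{127}{13923803}$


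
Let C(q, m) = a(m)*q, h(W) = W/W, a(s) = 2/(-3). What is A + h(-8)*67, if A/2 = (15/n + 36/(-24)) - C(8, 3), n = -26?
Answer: 2867/39 ≈ 73.513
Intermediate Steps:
a(s) = -2/3 (a(s) = 2*(-1/3) = -2/3)
h(W) = 1
C(q, m) = -2*q/3
A = 254/39 (A = 2*((15/(-26) + 36/(-24)) - (-2)*8/3) = 2*((15*(-1/26) + 36*(-1/24)) - 1*(-16/3)) = 2*((-15/26 - 3/2) + 16/3) = 2*(-27/13 + 16/3) = 2*(127/39) = 254/39 ≈ 6.5128)
A + h(-8)*67 = 254/39 + 1*67 = 254/39 + 67 = 2867/39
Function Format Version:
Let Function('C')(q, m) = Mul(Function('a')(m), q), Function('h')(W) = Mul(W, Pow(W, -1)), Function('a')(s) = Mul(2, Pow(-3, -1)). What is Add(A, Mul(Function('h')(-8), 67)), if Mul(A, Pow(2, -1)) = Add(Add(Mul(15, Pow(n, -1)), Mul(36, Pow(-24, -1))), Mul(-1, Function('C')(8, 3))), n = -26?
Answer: Rational(2867, 39) ≈ 73.513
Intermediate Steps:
Function('a')(s) = Rational(-2, 3) (Function('a')(s) = Mul(2, Rational(-1, 3)) = Rational(-2, 3))
Function('h')(W) = 1
Function('C')(q, m) = Mul(Rational(-2, 3), q)
A = Rational(254, 39) (A = Mul(2, Add(Add(Mul(15, Pow(-26, -1)), Mul(36, Pow(-24, -1))), Mul(-1, Mul(Rational(-2, 3), 8)))) = Mul(2, Add(Add(Mul(15, Rational(-1, 26)), Mul(36, Rational(-1, 24))), Mul(-1, Rational(-16, 3)))) = Mul(2, Add(Add(Rational(-15, 26), Rational(-3, 2)), Rational(16, 3))) = Mul(2, Add(Rational(-27, 13), Rational(16, 3))) = Mul(2, Rational(127, 39)) = Rational(254, 39) ≈ 6.5128)
Add(A, Mul(Function('h')(-8), 67)) = Add(Rational(254, 39), Mul(1, 67)) = Add(Rational(254, 39), 67) = Rational(2867, 39)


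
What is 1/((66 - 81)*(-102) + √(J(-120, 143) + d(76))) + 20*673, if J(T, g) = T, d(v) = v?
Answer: 15754553885/1170472 - I*√11/1170472 ≈ 13460.0 - 2.8336e-6*I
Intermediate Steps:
1/((66 - 81)*(-102) + √(J(-120, 143) + d(76))) + 20*673 = 1/((66 - 81)*(-102) + √(-120 + 76)) + 20*673 = 1/(-15*(-102) + √(-44)) + 13460 = 1/(1530 + 2*I*√11) + 13460 = 13460 + 1/(1530 + 2*I*√11)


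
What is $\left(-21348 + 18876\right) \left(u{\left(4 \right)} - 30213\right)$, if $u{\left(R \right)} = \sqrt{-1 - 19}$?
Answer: $74686536 - 4944 i \sqrt{5} \approx 7.4687 \cdot 10^{7} - 11055.0 i$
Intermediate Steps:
$u{\left(R \right)} = 2 i \sqrt{5}$ ($u{\left(R \right)} = \sqrt{-20} = 2 i \sqrt{5}$)
$\left(-21348 + 18876\right) \left(u{\left(4 \right)} - 30213\right) = \left(-21348 + 18876\right) \left(2 i \sqrt{5} - 30213\right) = - 2472 \left(-30213 + 2 i \sqrt{5}\right) = 74686536 - 4944 i \sqrt{5}$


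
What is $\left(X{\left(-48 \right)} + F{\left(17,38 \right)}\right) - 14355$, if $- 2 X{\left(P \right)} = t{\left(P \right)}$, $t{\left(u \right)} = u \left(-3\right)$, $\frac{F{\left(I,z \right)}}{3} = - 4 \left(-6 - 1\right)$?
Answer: $-14343$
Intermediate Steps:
$F{\left(I,z \right)} = 84$ ($F{\left(I,z \right)} = 3 \left(- 4 \left(-6 - 1\right)\right) = 3 \left(\left(-4\right) \left(-7\right)\right) = 3 \cdot 28 = 84$)
$t{\left(u \right)} = - 3 u$
$X{\left(P \right)} = \frac{3 P}{2}$ ($X{\left(P \right)} = - \frac{\left(-3\right) P}{2} = \frac{3 P}{2}$)
$\left(X{\left(-48 \right)} + F{\left(17,38 \right)}\right) - 14355 = \left(\frac{3}{2} \left(-48\right) + 84\right) - 14355 = \left(-72 + 84\right) - 14355 = 12 - 14355 = -14343$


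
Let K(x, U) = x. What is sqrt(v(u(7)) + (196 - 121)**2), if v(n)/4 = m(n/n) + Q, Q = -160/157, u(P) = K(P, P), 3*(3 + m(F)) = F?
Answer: sqrt(1244585001)/471 ≈ 74.902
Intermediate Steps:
m(F) = -3 + F/3
u(P) = P
Q = -160/157 (Q = -160*1/157 = -160/157 ≈ -1.0191)
v(n) = -6944/471 (v(n) = 4*((-3 + (n/n)/3) - 160/157) = 4*((-3 + (1/3)*1) - 160/157) = 4*((-3 + 1/3) - 160/157) = 4*(-8/3 - 160/157) = 4*(-1736/471) = -6944/471)
sqrt(v(u(7)) + (196 - 121)**2) = sqrt(-6944/471 + (196 - 121)**2) = sqrt(-6944/471 + 75**2) = sqrt(-6944/471 + 5625) = sqrt(2642431/471) = sqrt(1244585001)/471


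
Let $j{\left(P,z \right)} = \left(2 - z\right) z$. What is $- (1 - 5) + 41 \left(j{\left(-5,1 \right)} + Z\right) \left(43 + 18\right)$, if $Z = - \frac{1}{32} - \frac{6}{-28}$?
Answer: $\frac{663661}{224} \approx 2962.8$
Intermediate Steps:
$j{\left(P,z \right)} = z \left(2 - z\right)$
$Z = \frac{41}{224}$ ($Z = \left(-1\right) \frac{1}{32} - - \frac{3}{14} = - \frac{1}{32} + \frac{3}{14} = \frac{41}{224} \approx 0.18304$)
$- (1 - 5) + 41 \left(j{\left(-5,1 \right)} + Z\right) \left(43 + 18\right) = - (1 - 5) + 41 \left(1 \left(2 - 1\right) + \frac{41}{224}\right) \left(43 + 18\right) = \left(-1\right) \left(-4\right) + 41 \left(1 \left(2 - 1\right) + \frac{41}{224}\right) 61 = 4 + 41 \left(1 \cdot 1 + \frac{41}{224}\right) 61 = 4 + 41 \left(1 + \frac{41}{224}\right) 61 = 4 + 41 \cdot \frac{265}{224} \cdot 61 = 4 + 41 \cdot \frac{16165}{224} = 4 + \frac{662765}{224} = \frac{663661}{224}$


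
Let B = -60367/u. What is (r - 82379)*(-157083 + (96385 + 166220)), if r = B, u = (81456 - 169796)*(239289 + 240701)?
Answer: -184297361828992432113/21201158300 ≈ -8.6928e+9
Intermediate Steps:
u = -42402316600 (u = -88340*479990 = -42402316600)
B = 60367/42402316600 (B = -60367/(-42402316600) = -60367*(-1/42402316600) = 60367/42402316600 ≈ 1.4237e-6)
r = 60367/42402316600 ≈ 1.4237e-6
(r - 82379)*(-157083 + (96385 + 166220)) = (60367/42402316600 - 82379)*(-157083 + (96385 + 166220)) = -3493060439131033*(-157083 + 262605)/42402316600 = -3493060439131033/42402316600*105522 = -184297361828992432113/21201158300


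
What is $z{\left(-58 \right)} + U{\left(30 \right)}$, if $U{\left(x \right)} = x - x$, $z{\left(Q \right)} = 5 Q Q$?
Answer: $16820$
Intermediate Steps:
$z{\left(Q \right)} = 5 Q^{2}$
$U{\left(x \right)} = 0$
$z{\left(-58 \right)} + U{\left(30 \right)} = 5 \left(-58\right)^{2} + 0 = 5 \cdot 3364 + 0 = 16820 + 0 = 16820$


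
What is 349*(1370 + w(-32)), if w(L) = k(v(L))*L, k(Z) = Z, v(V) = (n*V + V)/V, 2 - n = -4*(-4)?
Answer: 623314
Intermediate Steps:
n = -14 (n = 2 - (-4)*(-4) = 2 - 1*16 = 2 - 16 = -14)
v(V) = -13 (v(V) = (-14*V + V)/V = (-13*V)/V = -13)
w(L) = -13*L
349*(1370 + w(-32)) = 349*(1370 - 13*(-32)) = 349*(1370 + 416) = 349*1786 = 623314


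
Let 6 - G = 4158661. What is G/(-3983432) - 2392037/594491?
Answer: -7056233761379/2368114473112 ≈ -2.9797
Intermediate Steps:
G = -4158655 (G = 6 - 1*4158661 = 6 - 4158661 = -4158655)
G/(-3983432) - 2392037/594491 = -4158655/(-3983432) - 2392037/594491 = -4158655*(-1/3983432) - 2392037*1/594491 = 4158655/3983432 - 2392037/594491 = -7056233761379/2368114473112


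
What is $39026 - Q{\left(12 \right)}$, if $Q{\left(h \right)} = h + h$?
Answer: $39002$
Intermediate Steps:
$Q{\left(h \right)} = 2 h$
$39026 - Q{\left(12 \right)} = 39026 - 2 \cdot 12 = 39026 - 24 = 39002$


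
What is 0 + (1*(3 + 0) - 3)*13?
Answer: 0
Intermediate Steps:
0 + (1*(3 + 0) - 3)*13 = 0 + (1*3 - 3)*13 = 0 + (3 - 3)*13 = 0 + 0*13 = 0 + 0 = 0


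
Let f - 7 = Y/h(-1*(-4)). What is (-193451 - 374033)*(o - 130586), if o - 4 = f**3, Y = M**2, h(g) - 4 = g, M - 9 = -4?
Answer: 9409812981953/128 ≈ 7.3514e+10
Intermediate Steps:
M = 5 (M = 9 - 4 = 5)
h(g) = 4 + g
Y = 25 (Y = 5**2 = 25)
f = 81/8 (f = 7 + 25/(4 - 1*(-4)) = 7 + 25/(4 + 4) = 7 + 25/8 = 81/8 ≈ 10.125)
o = 533489/512 (o = 4 + (81/8)**3 = 4 + 531441/512 = 533489/512 ≈ 1042.0)
(-193451 - 374033)*(o - 130586) = (-193451 - 374033)*(533489/512 - 130586) = -567484*(-66326543/512) = 9409812981953/128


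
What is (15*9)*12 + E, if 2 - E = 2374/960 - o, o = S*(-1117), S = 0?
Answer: 777373/480 ≈ 1619.5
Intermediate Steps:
o = 0 (o = 0*(-1117) = 0)
E = -227/480 (E = 2 - (2374/960 - 1*0) = 2 - (2374*(1/960) + 0) = 2 - (1187/480 + 0) = 2 - 1*1187/480 = 2 - 1187/480 = -227/480 ≈ -0.47292)
(15*9)*12 + E = (15*9)*12 - 227/480 = 135*12 - 227/480 = 1620 - 227/480 = 777373/480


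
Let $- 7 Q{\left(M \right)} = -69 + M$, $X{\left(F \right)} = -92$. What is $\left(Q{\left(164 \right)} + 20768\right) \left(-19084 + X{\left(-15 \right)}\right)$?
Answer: $- \frac{2785908456}{7} \approx -3.9799 \cdot 10^{8}$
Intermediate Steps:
$Q{\left(M \right)} = \frac{69}{7} - \frac{M}{7}$ ($Q{\left(M \right)} = - \frac{-69 + M}{7} = \frac{69}{7} - \frac{M}{7}$)
$\left(Q{\left(164 \right)} + 20768\right) \left(-19084 + X{\left(-15 \right)}\right) = \left(\left(\frac{69}{7} - \frac{164}{7}\right) + 20768\right) \left(-19084 - 92\right) = \left(\left(\frac{69}{7} - \frac{164}{7}\right) + 20768\right) \left(-19176\right) = \left(- \frac{95}{7} + 20768\right) \left(-19176\right) = \frac{145281}{7} \left(-19176\right) = - \frac{2785908456}{7}$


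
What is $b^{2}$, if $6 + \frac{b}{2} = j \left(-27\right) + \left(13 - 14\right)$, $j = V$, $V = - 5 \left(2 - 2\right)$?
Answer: $196$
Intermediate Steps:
$V = 0$ ($V = \left(-5\right) 0 = 0$)
$j = 0$
$b = -14$ ($b = -12 + 2 \left(0 \left(-27\right) + \left(13 - 14\right)\right) = -12 + 2 \left(0 + \left(13 - 14\right)\right) = -12 + 2 \left(0 - 1\right) = -12 + 2 \left(-1\right) = -12 - 2 = -14$)
$b^{2} = \left(-14\right)^{2} = 196$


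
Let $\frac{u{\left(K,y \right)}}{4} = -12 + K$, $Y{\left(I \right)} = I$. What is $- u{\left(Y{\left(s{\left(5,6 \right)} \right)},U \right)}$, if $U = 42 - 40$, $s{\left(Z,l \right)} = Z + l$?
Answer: $4$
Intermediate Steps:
$U = 2$ ($U = 42 - 40 = 2$)
$u{\left(K,y \right)} = -48 + 4 K$ ($u{\left(K,y \right)} = 4 \left(-12 + K\right) = -48 + 4 K$)
$- u{\left(Y{\left(s{\left(5,6 \right)} \right)},U \right)} = - (-48 + 4 \left(5 + 6\right)) = - (-48 + 4 \cdot 11) = - (-48 + 44) = \left(-1\right) \left(-4\right) = 4$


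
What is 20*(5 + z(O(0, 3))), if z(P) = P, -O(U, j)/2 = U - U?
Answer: 100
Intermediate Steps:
O(U, j) = 0 (O(U, j) = -2*(U - U) = -2*0 = 0)
20*(5 + z(O(0, 3))) = 20*(5 + 0) = 20*5 = 100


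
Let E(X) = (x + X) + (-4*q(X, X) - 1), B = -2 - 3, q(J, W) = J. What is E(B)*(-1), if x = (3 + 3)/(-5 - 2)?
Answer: -92/7 ≈ -13.143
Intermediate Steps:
B = -5
x = -6/7 (x = 6/(-7) = 6*(-1/7) = -6/7 ≈ -0.85714)
E(X) = -13/7 - 3*X (E(X) = (-6/7 + X) + (-4*X - 1) = (-6/7 + X) + (-1 - 4*X) = -13/7 - 3*X)
E(B)*(-1) = (-13/7 - 3*(-5))*(-1) = (-13/7 + 15)*(-1) = (92/7)*(-1) = -92/7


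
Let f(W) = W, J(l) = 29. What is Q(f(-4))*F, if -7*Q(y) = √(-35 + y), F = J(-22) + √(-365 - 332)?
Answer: √27183/7 - 29*I*√39/7 ≈ 23.553 - 25.872*I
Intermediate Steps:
F = 29 + I*√697 (F = 29 + √(-365 - 332) = 29 + √(-697) = 29 + I*√697 ≈ 29.0 + 26.401*I)
Q(y) = -√(-35 + y)/7
Q(f(-4))*F = (-√(-35 - 4)/7)*(29 + I*√697) = (-I*√39/7)*(29 + I*√697) = -I*√39*(29 + I*√697)/7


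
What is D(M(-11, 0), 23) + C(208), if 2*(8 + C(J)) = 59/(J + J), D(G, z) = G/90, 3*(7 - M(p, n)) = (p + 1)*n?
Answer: -293953/37440 ≈ -7.8513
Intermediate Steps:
M(p, n) = 7 - n*(1 + p)/3 (M(p, n) = 7 - (p + 1)*n/3 = 7 - (1 + p)*n/3 = 7 - n*(1 + p)/3)
D(G, z) = G/90 (D(G, z) = G*(1/90) = G/90)
C(J) = -8 + 59/(4*J) (C(J) = -8 + (59/(J + J))/2 = -8 + (59/((2*J)))/2 = -8 + (59*(1/(2*J)))/2 = -8 + (59/(2*J))/2 = -8 + 59/(4*J))
D(M(-11, 0), 23) + C(208) = (7 - 1/3*0 - 1/3*0*(-11))/90 + (-8 + (59/4)/208) = (7 + 0 + 0)/90 + (-8 + (59/4)*(1/208)) = (1/90)*7 + (-8 + 59/832) = 7/90 - 6597/832 = -293953/37440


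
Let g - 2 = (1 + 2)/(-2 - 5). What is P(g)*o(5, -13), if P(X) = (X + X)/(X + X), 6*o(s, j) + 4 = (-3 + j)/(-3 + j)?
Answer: -1/2 ≈ -0.50000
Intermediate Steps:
o(s, j) = -1/2 (o(s, j) = -2/3 + ((-3 + j)/(-3 + j))/6 = -2/3 + (1/6)*1 = -2/3 + 1/6 = -1/2)
g = 11/7 (g = 2 + (1 + 2)/(-2 - 5) = 2 + 3/(-7) = 2 + 3*(-1/7) = 2 - 3/7 = 11/7 ≈ 1.5714)
P(X) = 1 (P(X) = (2*X)/((2*X)) = (2*X)*(1/(2*X)) = 1)
P(g)*o(5, -13) = 1*(-1/2) = -1/2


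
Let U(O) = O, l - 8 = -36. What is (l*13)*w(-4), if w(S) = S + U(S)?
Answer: 2912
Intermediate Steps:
l = -28 (l = 8 - 36 = -28)
w(S) = 2*S (w(S) = S + S = 2*S)
(l*13)*w(-4) = (-28*13)*(2*(-4)) = -364*(-8) = 2912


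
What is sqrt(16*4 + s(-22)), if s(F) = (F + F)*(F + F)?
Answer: 20*sqrt(5) ≈ 44.721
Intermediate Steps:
s(F) = 4*F**2 (s(F) = (2*F)*(2*F) = 4*F**2)
sqrt(16*4 + s(-22)) = sqrt(16*4 + 4*(-22)**2) = sqrt(64 + 4*484) = sqrt(64 + 1936) = sqrt(2000) = 20*sqrt(5)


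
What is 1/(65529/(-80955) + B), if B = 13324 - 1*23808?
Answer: -8995/94310861 ≈ -9.5376e-5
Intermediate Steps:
B = -10484 (B = 13324 - 23808 = -10484)
1/(65529/(-80955) + B) = 1/(65529/(-80955) - 10484) = 1/(65529*(-1/80955) - 10484) = 1/(-7281/8995 - 10484) = 1/(-94310861/8995) = -8995/94310861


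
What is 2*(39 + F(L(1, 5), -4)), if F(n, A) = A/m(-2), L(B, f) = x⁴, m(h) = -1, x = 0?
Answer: 86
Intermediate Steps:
L(B, f) = 0 (L(B, f) = 0⁴ = 0)
F(n, A) = -A (F(n, A) = A/(-1) = A*(-1) = -A)
2*(39 + F(L(1, 5), -4)) = 2*(39 - 1*(-4)) = 2*(39 + 4) = 2*43 = 86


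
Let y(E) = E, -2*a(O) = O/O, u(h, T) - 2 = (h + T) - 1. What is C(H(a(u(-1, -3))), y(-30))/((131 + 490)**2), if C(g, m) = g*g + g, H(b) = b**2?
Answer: 5/6170256 ≈ 8.1034e-7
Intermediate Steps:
u(h, T) = 1 + T + h (u(h, T) = 2 + ((h + T) - 1) = 2 + ((T + h) - 1) = 2 + (-1 + T + h) = 1 + T + h)
a(O) = -1/2 (a(O) = -O/(2*O) = -1/2*1 = -1/2)
C(g, m) = g + g**2 (C(g, m) = g**2 + g = g + g**2)
C(H(a(u(-1, -3))), y(-30))/((131 + 490)**2) = ((-1/2)**2*(1 + (-1/2)**2))/((131 + 490)**2) = ((1 + 1/4)/4)/(621**2) = ((1/4)*(5/4))/385641 = (5/16)*(1/385641) = 5/6170256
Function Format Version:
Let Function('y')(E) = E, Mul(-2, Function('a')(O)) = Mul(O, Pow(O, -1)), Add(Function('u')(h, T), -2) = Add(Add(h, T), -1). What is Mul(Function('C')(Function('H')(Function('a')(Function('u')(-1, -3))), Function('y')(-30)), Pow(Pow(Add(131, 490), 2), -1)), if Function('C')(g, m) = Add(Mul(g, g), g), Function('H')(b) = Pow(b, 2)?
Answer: Rational(5, 6170256) ≈ 8.1034e-7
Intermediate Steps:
Function('u')(h, T) = Add(1, T, h) (Function('u')(h, T) = Add(2, Add(Add(h, T), -1)) = Add(2, Add(Add(T, h), -1)) = Add(2, Add(-1, T, h)) = Add(1, T, h))
Function('a')(O) = Rational(-1, 2) (Function('a')(O) = Mul(Rational(-1, 2), Mul(O, Pow(O, -1))) = Mul(Rational(-1, 2), 1) = Rational(-1, 2))
Function('C')(g, m) = Add(g, Pow(g, 2)) (Function('C')(g, m) = Add(Pow(g, 2), g) = Add(g, Pow(g, 2)))
Mul(Function('C')(Function('H')(Function('a')(Function('u')(-1, -3))), Function('y')(-30)), Pow(Pow(Add(131, 490), 2), -1)) = Mul(Mul(Pow(Rational(-1, 2), 2), Add(1, Pow(Rational(-1, 2), 2))), Pow(Pow(Add(131, 490), 2), -1)) = Mul(Mul(Rational(1, 4), Add(1, Rational(1, 4))), Pow(Pow(621, 2), -1)) = Mul(Mul(Rational(1, 4), Rational(5, 4)), Pow(385641, -1)) = Mul(Rational(5, 16), Rational(1, 385641)) = Rational(5, 6170256)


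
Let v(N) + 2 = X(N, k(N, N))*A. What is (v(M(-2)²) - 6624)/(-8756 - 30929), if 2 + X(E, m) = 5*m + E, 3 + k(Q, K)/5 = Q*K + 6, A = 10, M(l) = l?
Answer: 1856/39685 ≈ 0.046768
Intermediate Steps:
k(Q, K) = 15 + 5*K*Q (k(Q, K) = -15 + 5*(Q*K + 6) = -15 + 5*(K*Q + 6) = -15 + 5*(6 + K*Q) = -15 + (30 + 5*K*Q) = 15 + 5*K*Q)
X(E, m) = -2 + E + 5*m (X(E, m) = -2 + (5*m + E) = -2 + (E + 5*m) = -2 + E + 5*m)
v(N) = 728 + 10*N + 250*N² (v(N) = -2 + (-2 + N + 5*(15 + 5*N*N))*10 = -2 + (-2 + N + 5*(15 + 5*N²))*10 = -2 + (-2 + N + (75 + 25*N²))*10 = -2 + (73 + N + 25*N²)*10 = -2 + (730 + 10*N + 250*N²) = 728 + 10*N + 250*N²)
(v(M(-2)²) - 6624)/(-8756 - 30929) = ((728 + 10*(-2)² + 250*((-2)²)²) - 6624)/(-8756 - 30929) = ((728 + 10*4 + 250*4²) - 6624)/(-39685) = ((728 + 40 + 250*16) - 6624)*(-1/39685) = ((728 + 40 + 4000) - 6624)*(-1/39685) = (4768 - 6624)*(-1/39685) = -1856*(-1/39685) = 1856/39685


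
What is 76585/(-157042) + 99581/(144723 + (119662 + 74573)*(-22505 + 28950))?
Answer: -23966990496982/49153725834129 ≈ -0.48759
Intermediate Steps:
76585/(-157042) + 99581/(144723 + (119662 + 74573)*(-22505 + 28950)) = 76585*(-1/157042) + 99581/(144723 + 194235*6445) = -76585/157042 + 99581/(144723 + 1251844575) = -76585/157042 + 99581/1251989298 = -23966990496982/49153725834129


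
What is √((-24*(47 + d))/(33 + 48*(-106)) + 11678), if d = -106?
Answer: √33155674230/1685 ≈ 108.06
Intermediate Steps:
√((-24*(47 + d))/(33 + 48*(-106)) + 11678) = √((-24*(47 - 106))/(33 + 48*(-106)) + 11678) = √((-24*(-59))/(33 - 5088) + 11678) = √(1416/(-5055) + 11678) = √(1416*(-1/5055) + 11678) = √(-472/1685 + 11678) = √(19676958/1685) = √33155674230/1685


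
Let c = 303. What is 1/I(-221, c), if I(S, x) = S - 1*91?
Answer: -1/312 ≈ -0.0032051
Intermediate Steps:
I(S, x) = -91 + S (I(S, x) = S - 91 = -91 + S)
1/I(-221, c) = 1/(-91 - 221) = 1/(-312) = -1/312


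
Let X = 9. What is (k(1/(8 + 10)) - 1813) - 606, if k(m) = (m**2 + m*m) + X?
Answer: -390419/162 ≈ -2410.0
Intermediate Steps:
k(m) = 9 + 2*m**2 (k(m) = (m**2 + m*m) + 9 = (m**2 + m**2) + 9 = 2*m**2 + 9 = 9 + 2*m**2)
(k(1/(8 + 10)) - 1813) - 606 = ((9 + 2*(1/(8 + 10))**2) - 1813) - 606 = ((9 + 2*(1/18)**2) - 1813) - 606 = ((9 + 2*(1/324)) - 1813) - 606 = ((9 + 1/162) - 1813) - 606 = (1459/162 - 1813) - 606 = -292247/162 - 606 = -390419/162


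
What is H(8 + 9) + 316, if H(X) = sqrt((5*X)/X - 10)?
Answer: 316 + I*sqrt(5) ≈ 316.0 + 2.2361*I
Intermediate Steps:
H(X) = I*sqrt(5) (H(X) = sqrt(5 - 10) = sqrt(-5) = I*sqrt(5))
H(8 + 9) + 316 = I*sqrt(5) + 316 = 316 + I*sqrt(5)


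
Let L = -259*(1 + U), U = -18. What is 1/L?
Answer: 1/4403 ≈ 0.00022712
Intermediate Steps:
L = 4403 (L = -259*(1 - 18) = -259*(-17) = 4403)
1/L = 1/4403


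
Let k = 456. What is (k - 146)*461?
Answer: 142910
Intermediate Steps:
(k - 146)*461 = (456 - 146)*461 = 310*461 = 142910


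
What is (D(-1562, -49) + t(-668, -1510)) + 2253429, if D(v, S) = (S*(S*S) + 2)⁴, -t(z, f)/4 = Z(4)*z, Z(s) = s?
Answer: 191568204403972522998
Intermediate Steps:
t(z, f) = -16*z
D(v, S) = (2 + S³)⁴ (D(v, S) = (S*S² + 2)⁴ = (S³ + 2)⁴ = (2 + S³)⁴)
(D(-1562, -49) + t(-668, -1510)) + 2253429 = ((2 + (-49)³)⁴ - 16*(-668)) + 2253429 = ((2 - 117649)⁴ + 10688) + 2253429 = ((-117647)⁴ + 10688) + 2253429 = (191568204403970258881 + 10688) + 2253429 = 191568204403970269569 + 2253429 = 191568204403972522998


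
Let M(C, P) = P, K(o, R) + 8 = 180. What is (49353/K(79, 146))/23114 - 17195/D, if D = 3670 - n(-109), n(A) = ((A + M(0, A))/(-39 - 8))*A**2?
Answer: 416532684103/1201412835168 ≈ 0.34670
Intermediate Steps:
K(o, R) = 172 (K(o, R) = -8 + 180 = 172)
n(A) = -2*A**3/47 (n(A) = ((A + A)/(-39 - 8))*A**2 = ((2*A)/(-47))*A**2 = ((2*A)*(-1/47))*A**2 = (-2*A/47)*A**2 = -2*A**3/47)
D = -2417568/47 (D = 3670 - (-2)*(-109)**3/47 = 3670 - (-2)*(-1295029)/47 = 3670 - 1*2590058/47 = 3670 - 2590058/47 = -2417568/47 ≈ -51438.)
(49353/K(79, 146))/23114 - 17195/D = (49353/172)/23114 - 17195/(-2417568/47) = (49353*(1/172))*(1/23114) - 17195*(-47/2417568) = (49353/172)*(1/23114) + 808165/2417568 = 49353/3975608 + 808165/2417568 = 416532684103/1201412835168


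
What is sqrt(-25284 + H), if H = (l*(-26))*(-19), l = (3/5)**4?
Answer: I*sqrt(15762486)/25 ≈ 158.81*I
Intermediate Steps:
l = 81/625 (l = (3*(1/5))**4 = (3/5)**4 = 81/625 ≈ 0.12960)
H = 40014/625 (H = ((81/625)*(-26))*(-19) = -2106/625*(-19) = 40014/625 ≈ 64.022)
sqrt(-25284 + H) = sqrt(-25284 + 40014/625) = sqrt(-15762486/625) = I*sqrt(15762486)/25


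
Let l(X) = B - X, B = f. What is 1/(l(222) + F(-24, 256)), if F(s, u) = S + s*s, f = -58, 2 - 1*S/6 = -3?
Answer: 1/326 ≈ 0.0030675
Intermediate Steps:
S = 30 (S = 12 - 6*(-3) = 12 + 18 = 30)
B = -58
l(X) = -58 - X
F(s, u) = 30 + s² (F(s, u) = 30 + s*s = 30 + s²)
1/(l(222) + F(-24, 256)) = 1/((-58 - 1*222) + (30 + (-24)²)) = 1/((-58 - 222) + (30 + 576)) = 1/(-280 + 606) = 1/326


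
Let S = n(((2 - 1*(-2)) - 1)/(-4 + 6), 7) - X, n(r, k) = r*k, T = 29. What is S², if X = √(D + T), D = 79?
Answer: 873/4 - 126*√3 ≈ 0.011598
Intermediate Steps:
n(r, k) = k*r
X = 6*√3 (X = √(79 + 29) = √108 = 6*√3 ≈ 10.392)
S = 21/2 - 6*√3 (S = 7*(((2 - 1*(-2)) - 1)/(-4 + 6)) - 6*√3 = 7*(((2 + 2) - 1)/2) - 6*√3 = 7*((4 - 1)*(½)) - 6*√3 = 7*(3*(½)) - 6*√3 = 7*(3/2) - 6*√3 = 21/2 - 6*√3 ≈ 0.10770)
S² = (21/2 - 6*√3)²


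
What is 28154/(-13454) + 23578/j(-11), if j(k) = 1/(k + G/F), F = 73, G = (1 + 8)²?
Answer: -16359553479/70153 ≈ -2.3320e+5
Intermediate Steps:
G = 81 (G = 9² = 81)
j(k) = 1/(81/73 + k) (j(k) = 1/(k + 81/73) = 1/(81/73 + k))
28154/(-13454) + 23578/j(-11) = 28154/(-13454) + 23578/((73/(81 + 73*(-11)))) = 28154*(-1/13454) + 23578/((73/(81 - 803))) = -2011/961 + 23578/((73/(-722))) = -2011/961 + 23578/((73*(-1/722))) = -2011/961 + 23578/(-73/722) = -2011/961 + 23578*(-722/73) = -2011/961 - 17023316/73 = -16359553479/70153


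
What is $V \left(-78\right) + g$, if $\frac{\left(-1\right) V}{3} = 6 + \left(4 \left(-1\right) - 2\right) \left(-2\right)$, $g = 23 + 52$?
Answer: $4287$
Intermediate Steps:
$g = 75$
$V = -54$ ($V = - 3 \left(6 + \left(4 \left(-1\right) - 2\right) \left(-2\right)\right) = - 3 \left(6 + \left(-4 - 2\right) \left(-2\right)\right) = - 3 \left(6 - -12\right) = - 3 \left(6 + 12\right) = \left(-3\right) 18 = -54$)
$V \left(-78\right) + g = \left(-54\right) \left(-78\right) + 75 = 4212 + 75 = 4287$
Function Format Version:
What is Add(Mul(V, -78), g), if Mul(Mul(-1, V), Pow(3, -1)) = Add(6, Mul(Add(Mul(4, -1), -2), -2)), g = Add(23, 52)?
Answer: 4287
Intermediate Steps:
g = 75
V = -54 (V = Mul(-3, Add(6, Mul(Add(Mul(4, -1), -2), -2))) = Mul(-3, Add(6, Mul(Add(-4, -2), -2))) = Mul(-3, Add(6, Mul(-6, -2))) = Mul(-3, Add(6, 12)) = Mul(-3, 18) = -54)
Add(Mul(V, -78), g) = Add(Mul(-54, -78), 75) = Add(4212, 75) = 4287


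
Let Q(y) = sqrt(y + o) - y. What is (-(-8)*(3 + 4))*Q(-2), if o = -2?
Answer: 112 + 112*I ≈ 112.0 + 112.0*I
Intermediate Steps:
Q(y) = sqrt(-2 + y) - y (Q(y) = sqrt(y - 2) - y = sqrt(-2 + y) - y)
(-(-8)*(3 + 4))*Q(-2) = (-(-8)*(3 + 4))*(sqrt(-2 - 2) - 1*(-2)) = (-(-8)*7)*(sqrt(-4) + 2) = (-4*(-14))*(2*I + 2) = 56*(2 + 2*I) = 112 + 112*I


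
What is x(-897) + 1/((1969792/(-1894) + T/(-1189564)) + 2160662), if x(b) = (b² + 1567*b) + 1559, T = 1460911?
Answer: -1458325544882502242377/2432849727297435 ≈ -5.9943e+5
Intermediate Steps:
x(b) = 1559 + b² + 1567*b
x(-897) + 1/((1969792/(-1894) + T/(-1189564)) + 2160662) = (1559 + (-897)² + 1567*(-897)) + 1/((1969792/(-1894) + 1460911/(-1189564)) + 2160662) = (1559 + 804609 - 1405599) + 1/((1969792*(-1/1894) + 1460911*(-1/1189564)) + 2160662) = -599431 + 1/((-984896/947 - 1460911/1189564) + 2160662) = -599431 + 1/(-1172980308061/1126517108 + 2160662) = -599431 + 1/(2432849727297435/1126517108) = -599431 + 1126517108/2432849727297435 = -1458325544882502242377/2432849727297435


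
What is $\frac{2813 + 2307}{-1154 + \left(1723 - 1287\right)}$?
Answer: $- \frac{2560}{359} \approx -7.1309$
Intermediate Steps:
$\frac{2813 + 2307}{-1154 + \left(1723 - 1287\right)} = \frac{5120}{-1154 + 436} = \frac{5120}{-718} = 5120 \left(- \frac{1}{718}\right) = - \frac{2560}{359}$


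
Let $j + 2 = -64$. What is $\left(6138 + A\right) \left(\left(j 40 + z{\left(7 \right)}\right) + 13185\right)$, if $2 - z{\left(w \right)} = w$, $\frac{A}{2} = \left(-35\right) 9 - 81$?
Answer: $56346840$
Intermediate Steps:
$j = -66$ ($j = -2 - 64 = -66$)
$A = -792$ ($A = 2 \left(\left(-35\right) 9 - 81\right) = 2 \left(-315 - 81\right) = 2 \left(-396\right) = -792$)
$z{\left(w \right)} = 2 - w$
$\left(6138 + A\right) \left(\left(j 40 + z{\left(7 \right)}\right) + 13185\right) = \left(6138 - 792\right) \left(\left(\left(-66\right) 40 + \left(2 - 7\right)\right) + 13185\right) = 5346 \left(\left(-2640 + \left(2 - 7\right)\right) + 13185\right) = 5346 \left(\left(-2640 - 5\right) + 13185\right) = 5346 \left(-2645 + 13185\right) = 5346 \cdot 10540 = 56346840$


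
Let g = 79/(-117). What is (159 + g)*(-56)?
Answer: -1037344/117 ≈ -8866.2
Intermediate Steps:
g = -79/117 (g = 79*(-1/117) = -79/117 ≈ -0.67521)
(159 + g)*(-56) = (159 - 79/117)*(-56) = (18524/117)*(-56) = -1037344/117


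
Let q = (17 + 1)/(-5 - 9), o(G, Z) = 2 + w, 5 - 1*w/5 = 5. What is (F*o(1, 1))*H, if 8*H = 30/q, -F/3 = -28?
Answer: -490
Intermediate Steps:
w = 0 (w = 25 - 5*5 = 25 - 25 = 0)
F = 84 (F = -3*(-28) = 84)
o(G, Z) = 2 (o(G, Z) = 2 + 0 = 2)
q = -9/7 (q = 18/(-14) = 18*(-1/14) = -9/7 ≈ -1.2857)
H = -35/12 (H = (30/(-9/7))/8 = (30*(-7/9))/8 = (⅛)*(-70/3) = -35/12 ≈ -2.9167)
(F*o(1, 1))*H = (84*2)*(-35/12) = 168*(-35/12) = -490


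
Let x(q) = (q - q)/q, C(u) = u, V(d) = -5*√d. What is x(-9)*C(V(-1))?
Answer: 0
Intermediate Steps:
x(q) = 0 (x(q) = 0/q = 0)
x(-9)*C(V(-1)) = 0*(-5*I) = 0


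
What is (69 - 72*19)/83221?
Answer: -1299/83221 ≈ -0.015609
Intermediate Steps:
(69 - 72*19)/83221 = (69 - 1368)*(1/83221) = -1299*1/83221 = -1299/83221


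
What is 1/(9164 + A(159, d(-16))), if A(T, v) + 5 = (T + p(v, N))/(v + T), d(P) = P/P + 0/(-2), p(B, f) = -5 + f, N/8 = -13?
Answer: 16/146549 ≈ 0.00010918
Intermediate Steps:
N = -104 (N = 8*(-13) = -104)
d(P) = 1 (d(P) = 1 + 0*(-½) = 1 + 0 = 1)
A(T, v) = -5 + (-109 + T)/(T + v) (A(T, v) = -5 + (T + (-5 - 104))/(v + T) = -5 + (T - 109)/(T + v) = -5 + (-109 + T)/(T + v))
1/(9164 + A(159, d(-16))) = 1/(9164 + (-109 - 5*1 - 4*159)/(159 + 1)) = 1/(9164 + (-109 - 5 - 636)/160) = 1/(9164 + (1/160)*(-750)) = 1/(9164 - 75/16) = 1/(146549/16) = 16/146549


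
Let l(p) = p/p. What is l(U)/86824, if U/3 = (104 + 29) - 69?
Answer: 1/86824 ≈ 1.1518e-5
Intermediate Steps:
U = 192 (U = 3*((104 + 29) - 69) = 3*(133 - 69) = 3*64 = 192)
l(p) = 1
l(U)/86824 = 1/86824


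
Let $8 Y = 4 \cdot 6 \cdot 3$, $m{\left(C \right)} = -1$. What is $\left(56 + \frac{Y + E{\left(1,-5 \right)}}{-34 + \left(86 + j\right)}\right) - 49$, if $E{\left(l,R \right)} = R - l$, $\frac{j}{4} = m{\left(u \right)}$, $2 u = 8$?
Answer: $\frac{113}{16} \approx 7.0625$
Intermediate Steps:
$u = 4$ ($u = \frac{1}{2} \cdot 8 = 4$)
$j = -4$ ($j = 4 \left(-1\right) = -4$)
$Y = 9$ ($Y = \frac{4 \cdot 6 \cdot 3}{8} = \frac{24 \cdot 3}{8} = \frac{1}{8} \cdot 72 = 9$)
$\left(56 + \frac{Y + E{\left(1,-5 \right)}}{-34 + \left(86 + j\right)}\right) - 49 = \left(56 + \frac{9 - 6}{-34 + \left(86 - 4\right)}\right) - 49 = \left(56 + \frac{9 - 6}{-34 + 82}\right) - 49 = \left(56 + \frac{9 - 6}{48}\right) - 49 = \left(56 + 3 \cdot \frac{1}{48}\right) - 49 = \left(56 + \frac{1}{16}\right) - 49 = \frac{897}{16} - 49 = \frac{113}{16}$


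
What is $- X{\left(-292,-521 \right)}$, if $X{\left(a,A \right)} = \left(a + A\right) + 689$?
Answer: $124$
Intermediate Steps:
$X{\left(a,A \right)} = 689 + A + a$ ($X{\left(a,A \right)} = \left(A + a\right) + 689 = 689 + A + a$)
$- X{\left(-292,-521 \right)} = - (689 - 521 - 292) = \left(-1\right) \left(-124\right) = 124$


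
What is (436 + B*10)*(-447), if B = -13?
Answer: -136782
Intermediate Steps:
(436 + B*10)*(-447) = (436 - 13*10)*(-447) = (436 - 130)*(-447) = 306*(-447) = -136782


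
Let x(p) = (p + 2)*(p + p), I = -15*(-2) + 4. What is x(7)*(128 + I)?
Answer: 20412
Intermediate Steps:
I = 34 (I = 30 + 4 = 34)
x(p) = 2*p*(2 + p) (x(p) = (2 + p)*(2*p) = 2*p*(2 + p))
x(7)*(128 + I) = (2*7*(2 + 7))*(128 + 34) = (2*7*9)*162 = 126*162 = 20412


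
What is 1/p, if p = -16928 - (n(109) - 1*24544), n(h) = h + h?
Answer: 1/7398 ≈ 0.00013517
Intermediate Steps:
n(h) = 2*h
p = 7398 (p = -16928 - (2*109 - 1*24544) = -16928 - (218 - 24544) = -16928 - 1*(-24326) = -16928 + 24326 = 7398)
1/p = 1/7398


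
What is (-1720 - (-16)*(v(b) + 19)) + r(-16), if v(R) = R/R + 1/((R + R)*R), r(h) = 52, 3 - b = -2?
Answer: -33692/25 ≈ -1347.7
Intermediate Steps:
b = 5 (b = 3 - 1*(-2) = 3 + 2 = 5)
v(R) = 1 + 1/(2*R²) (v(R) = 1 + 1/(((2*R))*R) = 1 + (1/(2*R))/R = 1 + 1/(2*R²))
(-1720 - (-16)*(v(b) + 19)) + r(-16) = (-1720 - (-16)*((1 + (½)/5²) + 19)) + 52 = (-1720 - (-16)*((1 + (½)*(1/25)) + 19)) + 52 = (-1720 - (-16)*((1 + 1/50) + 19)) + 52 = (-1720 - (-16)*(51/50 + 19)) + 52 = (-1720 - (-16)*1001/50) + 52 = (-1720 - 1*(-8008/25)) + 52 = (-1720 + 8008/25) + 52 = -34992/25 + 52 = -33692/25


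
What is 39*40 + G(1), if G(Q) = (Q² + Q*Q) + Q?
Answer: 1563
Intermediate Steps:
G(Q) = Q + 2*Q² (G(Q) = (Q² + Q²) + Q = 2*Q² + Q = Q + 2*Q²)
39*40 + G(1) = 39*40 + 1*(1 + 2*1) = 1560 + 1*(1 + 2) = 1560 + 1*3 = 1560 + 3 = 1563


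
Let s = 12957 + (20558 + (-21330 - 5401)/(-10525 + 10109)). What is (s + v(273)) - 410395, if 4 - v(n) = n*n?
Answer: -187757749/416 ≈ -4.5134e+5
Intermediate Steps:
v(n) = 4 - n² (v(n) = 4 - n*n = 4 - n²)
s = 13968971/416 (s = 12957 + (20558 - 26731/(-416)) = 12957 + (20558 - 26731*(-1/416)) = 12957 + (20558 + 26731/416) = 12957 + 8578859/416 = 13968971/416 ≈ 33579.)
(s + v(273)) - 410395 = (13968971/416 + (4 - 1*273²)) - 410395 = (13968971/416 + (4 - 1*74529)) - 410395 = (13968971/416 + (4 - 74529)) - 410395 = (13968971/416 - 74525) - 410395 = -17033429/416 - 410395 = -187757749/416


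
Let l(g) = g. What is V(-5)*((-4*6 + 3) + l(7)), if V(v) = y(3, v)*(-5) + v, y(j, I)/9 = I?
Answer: -3080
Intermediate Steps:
y(j, I) = 9*I
V(v) = -44*v (V(v) = (9*v)*(-5) + v = -45*v + v = -44*v)
V(-5)*((-4*6 + 3) + l(7)) = (-44*(-5))*((-4*6 + 3) + 7) = 220*((-24 + 3) + 7) = 220*(-21 + 7) = 220*(-14) = -3080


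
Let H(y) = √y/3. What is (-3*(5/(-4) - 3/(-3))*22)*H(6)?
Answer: 11*√6/2 ≈ 13.472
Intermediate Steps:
H(y) = √y/3
(-3*(5/(-4) - 3/(-3))*22)*H(6) = (-3*(5/(-4) - 3/(-3))*22)*(√6/3) = (-3*(5*(-¼) - 3*(-⅓))*22)*(√6/3) = (-3*(-5/4 + 1)*22)*(√6/3) = (-3*(-¼)*22)*(√6/3) = ((¾)*22)*(√6/3) = 33*(√6/3)/2 = 11*√6/2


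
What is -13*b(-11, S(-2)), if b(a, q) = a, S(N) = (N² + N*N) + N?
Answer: 143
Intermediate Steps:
S(N) = N + 2*N² (S(N) = (N² + N²) + N = 2*N² + N = N + 2*N²)
-13*b(-11, S(-2)) = -13*(-11) = 143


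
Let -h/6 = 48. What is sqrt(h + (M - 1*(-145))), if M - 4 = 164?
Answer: 5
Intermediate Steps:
M = 168 (M = 4 + 164 = 168)
h = -288 (h = -6*48 = -288)
sqrt(h + (M - 1*(-145))) = sqrt(-288 + (168 - 1*(-145))) = sqrt(-288 + (168 + 145)) = sqrt(-288 + 313) = sqrt(25) = 5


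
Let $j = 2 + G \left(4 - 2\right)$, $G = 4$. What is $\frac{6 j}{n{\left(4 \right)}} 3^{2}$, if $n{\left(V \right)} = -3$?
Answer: $-180$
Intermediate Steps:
$j = 10$ ($j = 2 + 4 \left(4 - 2\right) = 2 + 4 \cdot 2 = 2 + 8 = 10$)
$\frac{6 j}{n{\left(4 \right)}} 3^{2} = \frac{6 \cdot 10}{-3} \cdot 3^{2} = 60 \left(- \frac{1}{3}\right) 9 = \left(-20\right) 9 = -180$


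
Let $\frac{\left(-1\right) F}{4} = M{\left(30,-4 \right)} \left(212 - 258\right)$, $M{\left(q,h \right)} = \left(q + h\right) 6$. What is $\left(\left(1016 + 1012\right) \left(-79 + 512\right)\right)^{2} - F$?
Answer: $771101730672$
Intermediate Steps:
$M{\left(q,h \right)} = 6 h + 6 q$ ($M{\left(q,h \right)} = \left(h + q\right) 6 = 6 h + 6 q$)
$F = 28704$ ($F = - 4 \left(6 \left(-4\right) + 6 \cdot 30\right) \left(212 - 258\right) = - 4 \left(-24 + 180\right) \left(-46\right) = - 4 \cdot 156 \left(-46\right) = \left(-4\right) \left(-7176\right) = 28704$)
$\left(\left(1016 + 1012\right) \left(-79 + 512\right)\right)^{2} - F = \left(\left(1016 + 1012\right) \left(-79 + 512\right)\right)^{2} - 28704 = \left(2028 \cdot 433\right)^{2} - 28704 = 878124^{2} - 28704 = 771101759376 - 28704 = 771101730672$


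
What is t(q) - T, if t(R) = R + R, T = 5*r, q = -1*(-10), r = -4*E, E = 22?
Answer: 460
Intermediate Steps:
r = -88 (r = -4*22 = -88)
q = 10
T = -440 (T = 5*(-88) = -440)
t(R) = 2*R
t(q) - T = 2*10 - 1*(-440) = 20 + 440 = 460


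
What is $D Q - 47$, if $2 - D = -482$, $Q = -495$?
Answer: $-239627$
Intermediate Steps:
$D = 484$ ($D = 2 - -482 = 2 + 482 = 484$)
$D Q - 47 = 484 \left(-495\right) - 47 = -239580 - 47 = -239627$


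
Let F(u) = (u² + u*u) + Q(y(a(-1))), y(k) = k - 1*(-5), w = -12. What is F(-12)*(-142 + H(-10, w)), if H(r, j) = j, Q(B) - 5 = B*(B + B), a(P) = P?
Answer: -50050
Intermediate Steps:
y(k) = 5 + k (y(k) = k + 5 = 5 + k)
Q(B) = 5 + 2*B² (Q(B) = 5 + B*(B + B) = 5 + B*(2*B) = 5 + 2*B²)
F(u) = 37 + 2*u² (F(u) = (u² + u*u) + (5 + 2*(5 - 1)²) = (u² + u²) + (5 + 2*4²) = 2*u² + (5 + 2*16) = 2*u² + (5 + 32) = 2*u² + 37 = 37 + 2*u²)
F(-12)*(-142 + H(-10, w)) = (37 + 2*(-12)²)*(-142 - 12) = (37 + 2*144)*(-154) = (37 + 288)*(-154) = 325*(-154) = -50050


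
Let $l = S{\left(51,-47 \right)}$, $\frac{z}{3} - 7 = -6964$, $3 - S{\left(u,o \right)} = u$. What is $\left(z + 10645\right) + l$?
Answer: $-10274$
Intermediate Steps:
$S{\left(u,o \right)} = 3 - u$
$z = -20871$ ($z = 21 + 3 \left(-6964\right) = 21 - 20892 = -20871$)
$l = -48$ ($l = 3 - 51 = -48$)
$\left(z + 10645\right) + l = \left(-20871 + 10645\right) - 48 = -10226 - 48 = -10274$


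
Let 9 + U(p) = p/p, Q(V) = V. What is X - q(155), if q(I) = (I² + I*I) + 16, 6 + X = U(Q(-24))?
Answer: -48080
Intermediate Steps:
U(p) = -8 (U(p) = -9 + p/p = -9 + 1 = -8)
X = -14 (X = -6 - 8 = -14)
q(I) = 16 + 2*I² (q(I) = (I² + I²) + 16 = 2*I² + 16 = 16 + 2*I²)
X - q(155) = -14 - (16 + 2*155²) = -14 - (16 + 2*24025) = -14 - (16 + 48050) = -14 - 1*48066 = -14 - 48066 = -48080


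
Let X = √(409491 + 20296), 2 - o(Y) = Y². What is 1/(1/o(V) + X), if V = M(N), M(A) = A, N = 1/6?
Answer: -2556/2166554971 + 5041*√429787/2166554971 ≈ 0.0015242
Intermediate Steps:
N = ⅙ ≈ 0.16667
V = ⅙ ≈ 0.16667
o(Y) = 2 - Y²
X = √429787 ≈ 655.58
1/(1/o(V) + X) = 1/(1/(2 - (⅙)²) + √429787) = 1/(1/(2 - 1*1/36) + √429787) = 1/(1/(2 - 1/36) + √429787) = 1/(1/(71/36) + √429787) = 1/(36/71 + √429787)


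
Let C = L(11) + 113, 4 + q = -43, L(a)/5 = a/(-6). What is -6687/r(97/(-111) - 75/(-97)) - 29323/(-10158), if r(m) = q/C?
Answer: 3527208937/238713 ≈ 14776.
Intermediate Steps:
L(a) = -5*a/6 (L(a) = 5*(a/(-6)) = 5*(a*(-⅙)) = 5*(-a/6) = -5*a/6)
q = -47 (q = -4 - 43 = -47)
C = 623/6 (C = -⅚*11 + 113 = -55/6 + 113 = 623/6 ≈ 103.83)
r(m) = -282/623 (r(m) = -47/623/6 = -47*6/623 = -282/623)
-6687/r(97/(-111) - 75/(-97)) - 29323/(-10158) = -6687/(-282/623) - 29323/(-10158) = -6687*(-623/282) - 29323*(-1/10158) = 1388667/94 + 29323/10158 = 3527208937/238713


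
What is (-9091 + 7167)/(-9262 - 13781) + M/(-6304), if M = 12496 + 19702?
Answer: -364904809/72631536 ≈ -5.0241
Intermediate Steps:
M = 32198
(-9091 + 7167)/(-9262 - 13781) + M/(-6304) = (-9091 + 7167)/(-9262 - 13781) + 32198/(-6304) = -1924/(-23043) + 32198*(-1/6304) = -1924*(-1/23043) - 16099/3152 = 1924/23043 - 16099/3152 = -364904809/72631536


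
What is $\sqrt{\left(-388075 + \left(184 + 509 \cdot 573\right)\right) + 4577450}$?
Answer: $8 \sqrt{70019} \approx 2116.9$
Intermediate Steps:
$\sqrt{\left(-388075 + \left(184 + 509 \cdot 573\right)\right) + 4577450} = \sqrt{\left(-388075 + \left(184 + 291657\right)\right) + 4577450} = \sqrt{\left(-388075 + 291841\right) + 4577450} = \sqrt{-96234 + 4577450} = \sqrt{4481216} = 8 \sqrt{70019}$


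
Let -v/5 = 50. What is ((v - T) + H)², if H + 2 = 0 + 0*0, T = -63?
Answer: 35721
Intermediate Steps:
v = -250 (v = -5*50 = -250)
H = -2 (H = -2 + (0 + 0*0) = -2 + (0 + 0) = -2 + 0 = -2)
((v - T) + H)² = ((-250 - 1*(-63)) - 2)² = ((-250 + 63) - 2)² = (-187 - 2)² = (-189)² = 35721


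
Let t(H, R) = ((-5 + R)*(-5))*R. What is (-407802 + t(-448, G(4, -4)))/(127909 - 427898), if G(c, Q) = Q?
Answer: 407982/299989 ≈ 1.3600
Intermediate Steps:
t(H, R) = R*(25 - 5*R) (t(H, R) = (25 - 5*R)*R = R*(25 - 5*R))
(-407802 + t(-448, G(4, -4)))/(127909 - 427898) = (-407802 + 5*(-4)*(5 - 1*(-4)))/(127909 - 427898) = (-407802 + 5*(-4)*(5 + 4))/(-299989) = (-407802 + 5*(-4)*9)*(-1/299989) = (-407802 - 180)*(-1/299989) = -407982*(-1/299989) = 407982/299989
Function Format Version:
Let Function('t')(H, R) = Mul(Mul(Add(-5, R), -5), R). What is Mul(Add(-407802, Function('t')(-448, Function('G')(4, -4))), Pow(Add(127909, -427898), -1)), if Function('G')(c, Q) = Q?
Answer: Rational(407982, 299989) ≈ 1.3600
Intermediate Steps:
Function('t')(H, R) = Mul(R, Add(25, Mul(-5, R))) (Function('t')(H, R) = Mul(Add(25, Mul(-5, R)), R) = Mul(R, Add(25, Mul(-5, R))))
Mul(Add(-407802, Function('t')(-448, Function('G')(4, -4))), Pow(Add(127909, -427898), -1)) = Mul(Add(-407802, Mul(5, -4, Add(5, Mul(-1, -4)))), Pow(Add(127909, -427898), -1)) = Mul(Add(-407802, Mul(5, -4, Add(5, 4))), Pow(-299989, -1)) = Mul(Add(-407802, Mul(5, -4, 9)), Rational(-1, 299989)) = Mul(Add(-407802, -180), Rational(-1, 299989)) = Mul(-407982, Rational(-1, 299989)) = Rational(407982, 299989)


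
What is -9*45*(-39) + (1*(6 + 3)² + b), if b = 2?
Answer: 15878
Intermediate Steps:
-9*45*(-39) + (1*(6 + 3)² + b) = -9*45*(-39) + (1*(6 + 3)² + 2) = -405*(-39) + (1*9² + 2) = 15795 + (1*81 + 2) = 15795 + (81 + 2) = 15795 + 83 = 15878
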